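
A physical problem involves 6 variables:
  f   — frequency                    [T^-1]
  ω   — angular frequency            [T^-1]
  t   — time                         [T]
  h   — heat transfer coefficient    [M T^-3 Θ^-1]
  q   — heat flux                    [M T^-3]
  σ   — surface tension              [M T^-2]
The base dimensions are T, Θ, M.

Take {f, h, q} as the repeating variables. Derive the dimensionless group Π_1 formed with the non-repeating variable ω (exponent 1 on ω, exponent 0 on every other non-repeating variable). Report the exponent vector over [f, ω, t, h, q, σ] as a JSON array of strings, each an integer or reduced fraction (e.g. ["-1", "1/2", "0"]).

["-1", "1", "0", "0", "0", "0"]

Exponent matrix [T,Θ,M] × [f,ω,t,h,q,σ]:
  T: [-1 -1  1 -3 -3 -2]
  Θ: [ 0  0  0 -1  0  0]
  M: [ 0  0  0  1  1  1]
Echelon form has 3 nonzero rows (pivots: f,h,q)
Pivot set = {f,h,q}, free = {ω,t,σ}
RREF:
  r0: [   1    1   -1    0    0   -1]
  r1: [   0    0    0    1    0    0]
  r2: [   0    0    0    0    1    1]
Fix exponent of ω at 1, t at 0, σ at 0; solve each RREF row for its pivot's exponent:
  r0: exp(f) + (1)·1 = 0 ⇒ exp(f) = -1
  r1: exp(h) + (0)·1 = 0 ⇒ exp(h) = 0
  r2: exp(q) + (0)·1 = 0 ⇒ exp(q) = 0
Π_1 = f^-1 · ω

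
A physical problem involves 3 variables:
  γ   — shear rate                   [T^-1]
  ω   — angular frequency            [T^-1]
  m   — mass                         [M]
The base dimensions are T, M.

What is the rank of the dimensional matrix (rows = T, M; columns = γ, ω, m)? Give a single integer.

2

Write exponents as rows T,M / cols γ,ω,m:
  T: [-1 -1  0]
  M: [ 0  0  1]
Row reduction gives pivot columns γ,m; rank = 2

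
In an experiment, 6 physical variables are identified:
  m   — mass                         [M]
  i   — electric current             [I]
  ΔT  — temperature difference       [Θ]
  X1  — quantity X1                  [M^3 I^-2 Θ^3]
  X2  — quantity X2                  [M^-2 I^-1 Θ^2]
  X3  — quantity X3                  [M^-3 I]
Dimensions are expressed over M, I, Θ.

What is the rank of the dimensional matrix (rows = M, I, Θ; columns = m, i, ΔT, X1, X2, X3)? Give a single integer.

3

Dimensional matrix (M×I×Θ by m×i×ΔT×X1×X2×X3):
  M: [ 1  0  0  3 -2 -3]
  I: [ 0  1  0 -2 -1  1]
  Θ: [ 0  0  1  3  2  0]
RREF → pivots at {m,i,ΔT} ⇒ r = 3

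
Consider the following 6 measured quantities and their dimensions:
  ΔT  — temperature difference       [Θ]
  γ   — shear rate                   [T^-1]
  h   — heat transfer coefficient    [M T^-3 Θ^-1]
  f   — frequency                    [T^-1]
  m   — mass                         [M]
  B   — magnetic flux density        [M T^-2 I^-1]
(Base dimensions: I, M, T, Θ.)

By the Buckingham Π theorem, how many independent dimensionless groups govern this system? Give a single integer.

Write exponents as rows I,M,T,Θ / cols ΔT,γ,h,f,m,B:
  I: [ 0  0  0  0  0 -1]
  M: [ 0  0  1  0  1  1]
  T: [ 0 -1 -3 -1  0 -2]
  Θ: [ 1  0 -1  0  0  0]
Echelon form has 4 nonzero rows (pivots: ΔT,γ,h,B)
6 vars − rank 4 = 2 Π groups

2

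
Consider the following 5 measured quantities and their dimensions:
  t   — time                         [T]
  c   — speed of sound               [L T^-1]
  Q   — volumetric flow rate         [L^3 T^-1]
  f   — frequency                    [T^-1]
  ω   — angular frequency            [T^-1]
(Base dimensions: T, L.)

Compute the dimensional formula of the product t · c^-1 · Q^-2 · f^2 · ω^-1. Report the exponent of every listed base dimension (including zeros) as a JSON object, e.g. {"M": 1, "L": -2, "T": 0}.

Dimensional matrix (T×L by t×c×Q×f×ω):
  T: [ 1 -1 -1 -1 -1]
  L: [ 0  1  3  0  0]
  [T]: (1)·1+(-1)·-1+(-2)·-1+(2)·-1+(-1)·-1 = 3
  [L]: (1)·0+(-1)·1+(-2)·3+(2)·0+(-1)·0 = -7
⇒ T^3 L^-7

{"T": 3, "L": -7}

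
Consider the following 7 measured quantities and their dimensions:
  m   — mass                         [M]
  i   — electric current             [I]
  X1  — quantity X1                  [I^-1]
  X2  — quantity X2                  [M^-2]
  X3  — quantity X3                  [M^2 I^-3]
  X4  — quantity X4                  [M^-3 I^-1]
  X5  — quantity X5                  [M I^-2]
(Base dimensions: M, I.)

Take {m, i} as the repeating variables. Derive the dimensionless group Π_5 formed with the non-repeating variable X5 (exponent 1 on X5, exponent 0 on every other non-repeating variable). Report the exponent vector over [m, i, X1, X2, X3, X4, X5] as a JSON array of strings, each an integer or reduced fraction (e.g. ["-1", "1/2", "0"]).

Write exponents as rows M,I / cols m,i,X1,X2,X3,X4,X5:
  M: [ 1  0  0 -2  2 -3  1]
  I: [ 0  1 -1  0 -3 -1 -2]
Row reduction gives pivot columns m,i; rank = 2
Repeat: m,i; free: X1,X2,X3,X4,X5
RREF:
  r0: [   1    0    0   -2    2   -3    1]
  r1: [   0    1   -1    0   -3   -1   -2]
Fix exponent of X5 at 1, X1 at 0, X2 at 0, X3 at 0, X4 at 0; solve each RREF row for its pivot's exponent:
  r0: exp(m) + (1)·1 = 0 ⇒ exp(m) = -1
  r1: exp(i) + (-2)·1 = 0 ⇒ exp(i) = 2
Π_5 = m^-1 · i^2 · X5

["-1", "2", "0", "0", "0", "0", "1"]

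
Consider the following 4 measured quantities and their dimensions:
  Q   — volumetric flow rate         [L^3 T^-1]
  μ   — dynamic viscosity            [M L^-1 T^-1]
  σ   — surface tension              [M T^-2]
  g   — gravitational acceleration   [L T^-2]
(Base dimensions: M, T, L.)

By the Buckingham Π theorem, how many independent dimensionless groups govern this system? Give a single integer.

1

Write exponents as rows M,T,L / cols Q,μ,σ,g:
  M: [ 0  1  1  0]
  T: [-1 -1 -2 -2]
  L: [ 3 -1  0  1]
Row reduction gives pivot columns Q,μ,σ; rank = 3
n=4, r=3 ⇒ 1 dimensionless group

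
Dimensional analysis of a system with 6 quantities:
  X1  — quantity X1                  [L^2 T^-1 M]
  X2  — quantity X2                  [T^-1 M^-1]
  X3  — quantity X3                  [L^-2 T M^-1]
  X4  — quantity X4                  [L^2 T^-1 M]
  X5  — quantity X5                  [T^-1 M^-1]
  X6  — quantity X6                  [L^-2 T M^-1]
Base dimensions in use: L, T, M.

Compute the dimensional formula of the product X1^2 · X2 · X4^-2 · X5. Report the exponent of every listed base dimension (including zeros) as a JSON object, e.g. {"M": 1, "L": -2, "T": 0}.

{"L": 0, "T": -2, "M": -2}

Write exponents as rows L,T,M / cols X1,X2,X3,X4,X5,X6:
  L: [ 2  0 -2  2  0 -2]
  T: [-1 -1  1 -1 -1  1]
  M: [ 1 -1 -1  1 -1 -1]
  [L]: (2)·2+(1)·0+(-2)·2+(1)·0 = 0
  [T]: (2)·-1+(1)·-1+(-2)·-1+(1)·-1 = -2
  [M]: (2)·1+(1)·-1+(-2)·1+(1)·-1 = -2
⇒ T^-2 M^-2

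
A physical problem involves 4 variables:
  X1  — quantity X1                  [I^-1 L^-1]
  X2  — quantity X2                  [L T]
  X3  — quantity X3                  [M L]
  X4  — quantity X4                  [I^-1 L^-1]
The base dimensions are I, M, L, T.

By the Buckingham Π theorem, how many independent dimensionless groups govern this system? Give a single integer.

Dimensional matrix (I×M×L×T by X1×X2×X3×X4):
  I: [-1  0  0 -1]
  M: [ 0  0  1  0]
  L: [-1  1  1 -1]
  T: [ 0  1  0  0]
Row reduction gives pivot columns X1,X2,X3; rank = 3
4 vars − rank 3 = 1 Π group

1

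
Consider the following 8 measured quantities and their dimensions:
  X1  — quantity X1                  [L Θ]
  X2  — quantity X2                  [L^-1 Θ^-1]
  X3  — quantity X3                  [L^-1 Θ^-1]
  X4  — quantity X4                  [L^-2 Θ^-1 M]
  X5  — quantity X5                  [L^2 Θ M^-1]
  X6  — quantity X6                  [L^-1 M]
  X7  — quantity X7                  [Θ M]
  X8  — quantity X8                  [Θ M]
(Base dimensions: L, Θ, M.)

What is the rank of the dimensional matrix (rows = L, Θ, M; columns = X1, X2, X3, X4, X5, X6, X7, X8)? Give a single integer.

2

Dimensional matrix (L×Θ×M by X1×X2×X3×X4×X5×X6×X7×X8):
  L: [ 1 -1 -1 -2  2 -1  0  0]
  Θ: [ 1 -1 -1 -1  1  0  1  1]
  M: [ 0  0  0  1 -1  1  1  1]
RREF → pivots at {X1,X4} ⇒ r = 2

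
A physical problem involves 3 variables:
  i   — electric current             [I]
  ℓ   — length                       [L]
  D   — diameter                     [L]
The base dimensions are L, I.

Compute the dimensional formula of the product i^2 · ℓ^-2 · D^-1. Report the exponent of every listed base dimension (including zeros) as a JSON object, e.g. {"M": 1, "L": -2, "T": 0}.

{"L": -3, "I": 2}

Dimensional matrix (L×I by i×ℓ×D):
  L: [ 0  1  1]
  I: [ 1  0  0]
  [L]: (2)·0+(-2)·1+(-1)·1 = -3
  [I]: (2)·1+(-2)·0+(-1)·0 = 2
⇒ L^-3 I^2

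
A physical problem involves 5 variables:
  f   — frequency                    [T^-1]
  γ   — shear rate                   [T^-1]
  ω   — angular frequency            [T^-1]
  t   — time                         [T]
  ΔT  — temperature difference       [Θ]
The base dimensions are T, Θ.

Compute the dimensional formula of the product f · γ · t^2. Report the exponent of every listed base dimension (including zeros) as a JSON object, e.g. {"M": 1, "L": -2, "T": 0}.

Exponent matrix [T,Θ] × [f,γ,ω,t,ΔT]:
  T: [-1 -1 -1  1  0]
  Θ: [ 0  0  0  0  1]
  [T]: (1)·-1+(1)·-1+(2)·1 = 0
  [Θ]: (1)·0+(1)·0+(2)·0 = 0
⇒ 1 (dimensionless)

{"T": 0, "Θ": 0}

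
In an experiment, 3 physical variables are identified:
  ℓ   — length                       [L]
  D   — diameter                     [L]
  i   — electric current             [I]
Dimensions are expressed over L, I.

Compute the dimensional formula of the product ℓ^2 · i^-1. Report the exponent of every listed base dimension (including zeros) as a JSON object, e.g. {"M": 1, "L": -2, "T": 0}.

{"L": 2, "I": -1}

Dimensional matrix (L×I by ℓ×D×i):
  L: [ 1  1  0]
  I: [ 0  0  1]
  [L]: (2)·1+(-1)·0 = 2
  [I]: (2)·0+(-1)·1 = -1
⇒ L^2 I^-1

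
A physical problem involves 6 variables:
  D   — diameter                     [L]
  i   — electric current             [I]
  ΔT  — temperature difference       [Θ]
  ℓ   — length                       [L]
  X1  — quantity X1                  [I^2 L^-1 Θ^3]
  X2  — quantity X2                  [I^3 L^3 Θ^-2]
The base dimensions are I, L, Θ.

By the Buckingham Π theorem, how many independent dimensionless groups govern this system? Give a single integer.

Write exponents as rows I,L,Θ / cols D,i,ΔT,ℓ,X1,X2:
  I: [ 0  1  0  0  2  3]
  L: [ 1  0  0  1 -1  3]
  Θ: [ 0  0  1  0  3 -2]
Row reduction gives pivot columns D,i,ΔT; rank = 3
Π count = n − r = 6 − 3 = 3

3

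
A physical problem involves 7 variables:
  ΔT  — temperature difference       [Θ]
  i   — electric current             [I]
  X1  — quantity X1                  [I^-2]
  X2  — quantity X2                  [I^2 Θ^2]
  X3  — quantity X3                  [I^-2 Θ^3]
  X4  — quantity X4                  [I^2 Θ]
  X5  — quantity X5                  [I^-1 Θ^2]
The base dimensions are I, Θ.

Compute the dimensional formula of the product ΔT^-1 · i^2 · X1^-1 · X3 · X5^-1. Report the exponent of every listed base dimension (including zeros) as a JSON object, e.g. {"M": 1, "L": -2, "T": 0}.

Dimensional matrix (I×Θ by ΔT×i×X1×X2×X3×X4×X5):
  I: [ 0  1 -2  2 -2  2 -1]
  Θ: [ 1  0  0  2  3  1  2]
  [I]: (-1)·0+(2)·1+(-1)·-2+(1)·-2+(-1)·-1 = 3
  [Θ]: (-1)·1+(2)·0+(-1)·0+(1)·3+(-1)·2 = 0
⇒ I^3

{"I": 3, "Θ": 0}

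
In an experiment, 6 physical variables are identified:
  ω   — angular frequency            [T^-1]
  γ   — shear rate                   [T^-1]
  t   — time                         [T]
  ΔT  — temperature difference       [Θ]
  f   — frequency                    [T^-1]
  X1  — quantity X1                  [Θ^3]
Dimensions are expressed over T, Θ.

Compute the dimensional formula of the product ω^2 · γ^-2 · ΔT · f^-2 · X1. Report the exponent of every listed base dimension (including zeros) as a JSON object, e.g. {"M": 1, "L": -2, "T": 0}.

{"T": 2, "Θ": 4}

Exponent matrix [T,Θ] × [ω,γ,t,ΔT,f,X1]:
  T: [-1 -1  1  0 -1  0]
  Θ: [ 0  0  0  1  0  3]
  [T]: (2)·-1+(-2)·-1+(1)·0+(-2)·-1+(1)·0 = 2
  [Θ]: (2)·0+(-2)·0+(1)·1+(-2)·0+(1)·3 = 4
⇒ T^2 Θ^4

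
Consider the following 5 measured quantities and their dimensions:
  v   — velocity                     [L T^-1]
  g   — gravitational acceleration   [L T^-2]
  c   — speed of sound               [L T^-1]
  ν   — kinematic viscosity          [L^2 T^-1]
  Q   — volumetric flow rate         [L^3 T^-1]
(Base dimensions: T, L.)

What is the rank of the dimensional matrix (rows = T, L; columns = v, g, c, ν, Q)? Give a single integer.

Exponent matrix [T,L] × [v,g,c,ν,Q]:
  T: [-1 -2 -1 -1 -1]
  L: [ 1  1  1  2  3]
Echelon form has 2 nonzero rows (pivots: v,g)

2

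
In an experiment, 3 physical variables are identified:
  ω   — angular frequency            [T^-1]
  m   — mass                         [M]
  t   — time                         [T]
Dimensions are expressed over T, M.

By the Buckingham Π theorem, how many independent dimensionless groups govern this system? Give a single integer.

Exponent matrix [T,M] × [ω,m,t]:
  T: [-1  0  1]
  M: [ 0  1  0]
Echelon form has 2 nonzero rows (pivots: ω,m)
n=3, r=2 ⇒ 1 dimensionless group

1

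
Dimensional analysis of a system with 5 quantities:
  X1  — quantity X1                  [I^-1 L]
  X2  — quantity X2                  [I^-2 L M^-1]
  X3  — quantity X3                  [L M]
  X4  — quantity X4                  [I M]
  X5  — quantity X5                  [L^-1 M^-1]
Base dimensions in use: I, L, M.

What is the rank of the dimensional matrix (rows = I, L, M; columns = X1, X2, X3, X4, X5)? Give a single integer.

Write exponents as rows I,L,M / cols X1,X2,X3,X4,X5:
  I: [-1 -2  0  1  0]
  L: [ 1  1  1  0 -1]
  M: [ 0 -1  1  1 -1]
Row reduction gives pivot columns X1,X2; rank = 2

2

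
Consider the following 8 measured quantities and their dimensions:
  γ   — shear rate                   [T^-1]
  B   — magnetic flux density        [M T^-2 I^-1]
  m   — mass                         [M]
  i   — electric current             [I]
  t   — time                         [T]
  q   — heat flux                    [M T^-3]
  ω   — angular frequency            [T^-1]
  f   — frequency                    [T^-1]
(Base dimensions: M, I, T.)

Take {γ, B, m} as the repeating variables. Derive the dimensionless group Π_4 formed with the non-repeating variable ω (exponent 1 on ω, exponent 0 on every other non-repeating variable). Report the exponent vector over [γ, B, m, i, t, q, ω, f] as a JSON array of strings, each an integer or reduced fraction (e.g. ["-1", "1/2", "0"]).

["-1", "0", "0", "0", "0", "0", "1", "0"]

Write exponents as rows M,I,T / cols γ,B,m,i,t,q,ω,f:
  M: [ 0  1  1  0  0  1  0  0]
  I: [ 0 -1  0  1  0  0  0  0]
  T: [-1 -2  0  0  1 -3 -1 -1]
Row reduction gives pivot columns γ,B,m; rank = 3
Pivot set = {γ,B,m}, free = {i,t,q,ω,f}
RREF:
  r0: [   1    0    0    2   -1    3    1    1]
  r1: [   0    1    0   -1    0    0    0    0]
  r2: [   0    0    1    1    0    1    0    0]
Fix exponent of ω at 1, i at 0, t at 0, q at 0, f at 0; solve each RREF row for its pivot's exponent:
  r0: exp(γ) + (1)·1 = 0 ⇒ exp(γ) = -1
  r1: exp(B) + (0)·1 = 0 ⇒ exp(B) = 0
  r2: exp(m) + (0)·1 = 0 ⇒ exp(m) = 0
Π_4 = γ^-1 · ω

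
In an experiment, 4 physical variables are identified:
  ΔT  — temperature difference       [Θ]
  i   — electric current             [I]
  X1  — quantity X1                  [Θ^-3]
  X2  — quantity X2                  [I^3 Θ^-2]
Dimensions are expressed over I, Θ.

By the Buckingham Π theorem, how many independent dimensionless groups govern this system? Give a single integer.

Exponent matrix [I,Θ] × [ΔT,i,X1,X2]:
  I: [ 0  1  0  3]
  Θ: [ 1  0 -3 -2]
Row reduction gives pivot columns ΔT,i; rank = 2
4 vars − rank 2 = 2 Π groups

2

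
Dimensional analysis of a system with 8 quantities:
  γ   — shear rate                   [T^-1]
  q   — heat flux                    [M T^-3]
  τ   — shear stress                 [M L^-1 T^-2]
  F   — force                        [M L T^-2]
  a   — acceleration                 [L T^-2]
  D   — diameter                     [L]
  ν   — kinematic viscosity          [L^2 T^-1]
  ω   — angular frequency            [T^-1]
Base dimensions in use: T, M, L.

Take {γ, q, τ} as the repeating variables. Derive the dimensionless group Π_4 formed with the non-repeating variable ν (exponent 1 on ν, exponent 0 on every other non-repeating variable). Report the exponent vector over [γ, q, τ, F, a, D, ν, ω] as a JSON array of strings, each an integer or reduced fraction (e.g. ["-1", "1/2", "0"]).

Dimensional matrix (T×M×L by γ×q×τ×F×a×D×ν×ω):
  T: [-1 -3 -2 -2 -2  0 -1 -1]
  M: [ 0  1  1  1  0  0  0  0]
  L: [ 0  0 -1  1  1  1  2  0]
RREF → pivots at {γ,q,τ} ⇒ r = 3
Pivot set = {γ,q,τ}, free = {F,a,D,ν,ω}
RREF:
  r0: [   1    0    0   -2    1   -1   -1    1]
  r1: [   0    1    0    2    1    1    2    0]
  r2: [   0    0    1   -1   -1   -1   -2    0]
Fix exponent of ν at 1, F at 0, a at 0, D at 0, ω at 0; solve each RREF row for its pivot's exponent:
  r0: exp(γ) + (-1)·1 = 0 ⇒ exp(γ) = 1
  r1: exp(q) + (2)·1 = 0 ⇒ exp(q) = -2
  r2: exp(τ) + (-2)·1 = 0 ⇒ exp(τ) = 2
Π_4 = γ · q^-2 · τ^2 · ν

["1", "-2", "2", "0", "0", "0", "1", "0"]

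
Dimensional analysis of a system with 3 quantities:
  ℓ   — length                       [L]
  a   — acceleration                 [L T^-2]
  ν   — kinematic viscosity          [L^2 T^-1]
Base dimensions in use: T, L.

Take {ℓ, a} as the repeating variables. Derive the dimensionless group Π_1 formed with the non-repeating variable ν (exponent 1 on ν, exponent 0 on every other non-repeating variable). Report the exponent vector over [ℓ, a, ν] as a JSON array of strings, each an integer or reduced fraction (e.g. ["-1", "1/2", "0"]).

["-3/2", "-1/2", "1"]

Exponent matrix [T,L] × [ℓ,a,ν]:
  T: [ 0 -2 -1]
  L: [ 1  1  2]
Row reduction gives pivot columns ℓ,a; rank = 2
Pivot set = {ℓ,a}, free = {ν}
RREF:
  r0: [   1    0  3/2]
  r1: [   0    1  1/2]
Fix exponent of ν at 1; solve each RREF row for its pivot's exponent:
  r0: exp(ℓ) + (3/2)·1 = 0 ⇒ exp(ℓ) = -3/2
  r1: exp(a) + (1/2)·1 = 0 ⇒ exp(a) = -1/2
Π_1 = ℓ^(-3/2) · a^(-1/2) · ν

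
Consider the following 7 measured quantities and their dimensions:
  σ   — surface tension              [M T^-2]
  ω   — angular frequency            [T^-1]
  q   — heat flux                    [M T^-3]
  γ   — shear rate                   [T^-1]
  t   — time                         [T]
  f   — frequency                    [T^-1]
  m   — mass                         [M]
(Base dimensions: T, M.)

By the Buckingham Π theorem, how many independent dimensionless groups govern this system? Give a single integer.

5

Exponent matrix [T,M] × [σ,ω,q,γ,t,f,m]:
  T: [-2 -1 -3 -1  1 -1  0]
  M: [ 1  0  1  0  0  0  1]
RREF → pivots at {σ,ω} ⇒ r = 2
7 vars − rank 2 = 5 Π groups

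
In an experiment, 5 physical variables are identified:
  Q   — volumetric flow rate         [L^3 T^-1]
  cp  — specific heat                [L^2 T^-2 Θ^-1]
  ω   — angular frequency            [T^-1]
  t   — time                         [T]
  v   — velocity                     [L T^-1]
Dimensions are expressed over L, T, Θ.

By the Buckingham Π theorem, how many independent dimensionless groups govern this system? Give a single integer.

2

Write exponents as rows L,T,Θ / cols Q,cp,ω,t,v:
  L: [ 3  2  0  0  1]
  T: [-1 -2 -1  1 -1]
  Θ: [ 0 -1  0  0  0]
Echelon form has 3 nonzero rows (pivots: Q,cp,ω)
5 vars − rank 3 = 2 Π groups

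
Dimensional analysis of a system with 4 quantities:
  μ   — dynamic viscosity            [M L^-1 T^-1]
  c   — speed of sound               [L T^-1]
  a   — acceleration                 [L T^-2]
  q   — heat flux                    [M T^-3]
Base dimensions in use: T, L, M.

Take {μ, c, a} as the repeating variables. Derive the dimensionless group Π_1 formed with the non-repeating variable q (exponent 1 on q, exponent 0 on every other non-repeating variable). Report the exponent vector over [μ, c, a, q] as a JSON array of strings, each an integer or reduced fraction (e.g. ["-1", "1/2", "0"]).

Dimensional matrix (T×L×M by μ×c×a×q):
  T: [-1 -1 -2 -3]
  L: [-1  1  1  0]
  M: [ 1  0  0  1]
RREF → pivots at {μ,c,a} ⇒ r = 3
Pivot set = {μ,c,a}, free = {q}
RREF:
  r0: [   1    0    0    1]
  r1: [   0    1    0    0]
  r2: [   0    0    1    1]
Fix exponent of q at 1; solve each RREF row for its pivot's exponent:
  r0: exp(μ) + (1)·1 = 0 ⇒ exp(μ) = -1
  r1: exp(c) + (0)·1 = 0 ⇒ exp(c) = 0
  r2: exp(a) + (1)·1 = 0 ⇒ exp(a) = -1
Π_1 = μ^-1 · a^-1 · q

["-1", "0", "-1", "1"]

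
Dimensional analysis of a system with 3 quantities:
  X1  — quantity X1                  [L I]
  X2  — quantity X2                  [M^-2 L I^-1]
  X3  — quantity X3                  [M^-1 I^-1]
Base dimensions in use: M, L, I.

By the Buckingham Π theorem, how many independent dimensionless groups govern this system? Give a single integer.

1

Dimensional matrix (M×L×I by X1×X2×X3):
  M: [ 0 -2 -1]
  L: [ 1  1  0]
  I: [ 1 -1 -1]
Echelon form has 2 nonzero rows (pivots: X1,X2)
Π count = n − r = 3 − 2 = 1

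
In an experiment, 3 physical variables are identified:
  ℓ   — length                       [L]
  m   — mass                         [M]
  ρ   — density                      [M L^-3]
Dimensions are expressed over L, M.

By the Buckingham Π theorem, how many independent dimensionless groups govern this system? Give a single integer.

1

Exponent matrix [L,M] × [ℓ,m,ρ]:
  L: [ 1  0 -3]
  M: [ 0  1  1]
RREF → pivots at {ℓ,m} ⇒ r = 2
3 vars − rank 2 = 1 Π group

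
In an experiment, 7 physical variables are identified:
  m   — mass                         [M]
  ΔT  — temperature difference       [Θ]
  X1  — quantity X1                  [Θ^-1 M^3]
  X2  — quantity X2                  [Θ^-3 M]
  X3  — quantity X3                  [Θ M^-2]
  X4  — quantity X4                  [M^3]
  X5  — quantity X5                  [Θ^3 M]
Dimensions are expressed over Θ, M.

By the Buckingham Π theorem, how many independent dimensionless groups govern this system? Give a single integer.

Dimensional matrix (Θ×M by m×ΔT×X1×X2×X3×X4×X5):
  Θ: [ 0  1 -1 -3  1  0  3]
  M: [ 1  0  3  1 -2  3  1]
RREF → pivots at {m,ΔT} ⇒ r = 2
Π count = n − r = 7 − 2 = 5

5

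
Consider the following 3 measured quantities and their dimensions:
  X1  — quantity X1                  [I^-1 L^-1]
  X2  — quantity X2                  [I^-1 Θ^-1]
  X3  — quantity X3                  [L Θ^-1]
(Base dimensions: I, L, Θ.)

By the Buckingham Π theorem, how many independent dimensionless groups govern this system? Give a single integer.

Exponent matrix [I,L,Θ] × [X1,X2,X3]:
  I: [-1 -1  0]
  L: [-1  0  1]
  Θ: [ 0 -1 -1]
Echelon form has 2 nonzero rows (pivots: X1,X2)
n=3, r=2 ⇒ 1 dimensionless group

1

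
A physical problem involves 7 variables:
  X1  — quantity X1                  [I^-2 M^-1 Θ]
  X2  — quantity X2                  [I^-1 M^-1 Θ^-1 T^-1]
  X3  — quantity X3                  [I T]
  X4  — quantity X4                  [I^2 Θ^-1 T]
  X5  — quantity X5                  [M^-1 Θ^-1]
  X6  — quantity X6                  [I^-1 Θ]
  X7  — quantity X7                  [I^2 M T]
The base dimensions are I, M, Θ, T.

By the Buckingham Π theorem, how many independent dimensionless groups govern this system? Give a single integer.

Exponent matrix [I,M,Θ,T] × [X1,X2,X3,X4,X5,X6,X7]:
  I: [-2 -1  1  2  0 -1  2]
  M: [-1 -1  0  0 -1  0  1]
  Θ: [ 1 -1  0 -1 -1  1  0]
  T: [ 0 -1  1  1  0  0  1]
RREF → pivots at {X1,X2,X3} ⇒ r = 3
Π count = n − r = 7 − 3 = 4

4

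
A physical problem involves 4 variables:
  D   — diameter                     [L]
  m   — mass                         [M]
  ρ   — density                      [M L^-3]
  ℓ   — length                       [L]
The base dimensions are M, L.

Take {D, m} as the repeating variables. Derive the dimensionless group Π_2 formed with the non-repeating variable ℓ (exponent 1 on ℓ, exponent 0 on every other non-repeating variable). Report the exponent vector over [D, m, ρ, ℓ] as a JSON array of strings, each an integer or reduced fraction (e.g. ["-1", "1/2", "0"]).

["-1", "0", "0", "1"]

Dimensional matrix (M×L by D×m×ρ×ℓ):
  M: [ 0  1  1  0]
  L: [ 1  0 -3  1]
RREF → pivots at {D,m} ⇒ r = 2
Pivot set = {D,m}, free = {ρ,ℓ}
RREF:
  r0: [   1    0   -3    1]
  r1: [   0    1    1    0]
Fix exponent of ℓ at 1, ρ at 0; solve each RREF row for its pivot's exponent:
  r0: exp(D) + (1)·1 = 0 ⇒ exp(D) = -1
  r1: exp(m) + (0)·1 = 0 ⇒ exp(m) = 0
Π_2 = D^-1 · ℓ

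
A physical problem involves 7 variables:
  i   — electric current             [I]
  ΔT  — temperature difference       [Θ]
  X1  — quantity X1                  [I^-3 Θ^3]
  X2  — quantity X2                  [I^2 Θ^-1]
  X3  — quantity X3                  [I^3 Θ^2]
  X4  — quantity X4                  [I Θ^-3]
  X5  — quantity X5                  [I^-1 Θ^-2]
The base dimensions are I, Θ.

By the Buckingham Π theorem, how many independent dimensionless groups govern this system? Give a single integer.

Exponent matrix [I,Θ] × [i,ΔT,X1,X2,X3,X4,X5]:
  I: [ 1  0 -3  2  3  1 -1]
  Θ: [ 0  1  3 -1  2 -3 -2]
RREF → pivots at {i,ΔT} ⇒ r = 2
n=7, r=2 ⇒ 5 dimensionless groups

5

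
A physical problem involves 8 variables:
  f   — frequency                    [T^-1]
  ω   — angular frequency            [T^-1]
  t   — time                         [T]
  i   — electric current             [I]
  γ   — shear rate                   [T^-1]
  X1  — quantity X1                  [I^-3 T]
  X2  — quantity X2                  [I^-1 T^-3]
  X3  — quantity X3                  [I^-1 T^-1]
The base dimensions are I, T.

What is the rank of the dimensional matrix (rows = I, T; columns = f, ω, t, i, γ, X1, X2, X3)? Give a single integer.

Write exponents as rows I,T / cols f,ω,t,i,γ,X1,X2,X3:
  I: [ 0  0  0  1  0 -3 -1 -1]
  T: [-1 -1  1  0 -1  1 -3 -1]
RREF → pivots at {f,i} ⇒ r = 2

2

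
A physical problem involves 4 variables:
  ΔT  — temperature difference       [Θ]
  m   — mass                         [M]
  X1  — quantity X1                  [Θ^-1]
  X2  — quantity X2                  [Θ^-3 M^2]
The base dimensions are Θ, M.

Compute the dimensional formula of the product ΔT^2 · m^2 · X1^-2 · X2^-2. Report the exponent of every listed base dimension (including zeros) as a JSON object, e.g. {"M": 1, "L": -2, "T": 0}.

Dimensional matrix (Θ×M by ΔT×m×X1×X2):
  Θ: [ 1  0 -1 -3]
  M: [ 0  1  0  2]
  [Θ]: (2)·1+(2)·0+(-2)·-1+(-2)·-3 = 10
  [M]: (2)·0+(2)·1+(-2)·0+(-2)·2 = -2
⇒ Θ^10 M^-2

{"Θ": 10, "M": -2}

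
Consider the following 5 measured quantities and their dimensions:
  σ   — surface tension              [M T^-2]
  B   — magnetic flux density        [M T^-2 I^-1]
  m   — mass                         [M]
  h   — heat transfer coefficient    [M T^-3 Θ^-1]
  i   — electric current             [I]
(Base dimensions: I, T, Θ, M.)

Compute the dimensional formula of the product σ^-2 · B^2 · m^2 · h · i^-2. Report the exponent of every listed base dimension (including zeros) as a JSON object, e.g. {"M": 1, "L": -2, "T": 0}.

{"I": -4, "T": -3, "Θ": -1, "M": 3}

Dimensional matrix (I×T×Θ×M by σ×B×m×h×i):
  I: [ 0 -1  0  0  1]
  T: [-2 -2  0 -3  0]
  Θ: [ 0  0  0 -1  0]
  M: [ 1  1  1  1  0]
  [I]: (-2)·0+(2)·-1+(2)·0+(1)·0+(-2)·1 = -4
  [T]: (-2)·-2+(2)·-2+(2)·0+(1)·-3+(-2)·0 = -3
  [Θ]: (-2)·0+(2)·0+(2)·0+(1)·-1+(-2)·0 = -1
  [M]: (-2)·1+(2)·1+(2)·1+(1)·1+(-2)·0 = 3
⇒ I^-4 T^-3 Θ^-1 M^3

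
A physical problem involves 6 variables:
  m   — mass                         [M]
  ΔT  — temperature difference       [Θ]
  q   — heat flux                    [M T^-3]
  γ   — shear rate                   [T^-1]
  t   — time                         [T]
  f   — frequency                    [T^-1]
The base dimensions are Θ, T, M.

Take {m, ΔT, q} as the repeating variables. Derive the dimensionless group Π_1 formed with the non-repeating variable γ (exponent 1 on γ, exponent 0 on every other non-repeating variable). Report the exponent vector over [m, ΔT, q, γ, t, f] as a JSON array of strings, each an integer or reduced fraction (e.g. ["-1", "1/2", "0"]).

Exponent matrix [Θ,T,M] × [m,ΔT,q,γ,t,f]:
  Θ: [ 0  1  0  0  0  0]
  T: [ 0  0 -3 -1  1 -1]
  M: [ 1  0  1  0  0  0]
RREF → pivots at {m,ΔT,q} ⇒ r = 3
Pivot set = {m,ΔT,q}, free = {γ,t,f}
RREF:
  r0: [   1    0    0 -1/3  1/3 -1/3]
  r1: [   0    1    0    0    0    0]
  r2: [   0    0    1  1/3 -1/3  1/3]
Fix exponent of γ at 1, t at 0, f at 0; solve each RREF row for its pivot's exponent:
  r0: exp(m) + (-1/3)·1 = 0 ⇒ exp(m) = 1/3
  r1: exp(ΔT) + (0)·1 = 0 ⇒ exp(ΔT) = 0
  r2: exp(q) + (1/3)·1 = 0 ⇒ exp(q) = -1/3
Π_1 = m^(1/3) · q^(-1/3) · γ

["1/3", "0", "-1/3", "1", "0", "0"]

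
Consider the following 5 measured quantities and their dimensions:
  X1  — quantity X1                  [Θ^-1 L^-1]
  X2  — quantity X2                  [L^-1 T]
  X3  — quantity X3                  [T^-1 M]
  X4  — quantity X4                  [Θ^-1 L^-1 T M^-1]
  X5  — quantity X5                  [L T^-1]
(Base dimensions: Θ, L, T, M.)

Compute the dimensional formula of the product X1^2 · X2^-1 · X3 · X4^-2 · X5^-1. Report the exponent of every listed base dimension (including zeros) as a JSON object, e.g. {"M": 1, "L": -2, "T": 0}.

Write exponents as rows Θ,L,T,M / cols X1,X2,X3,X4,X5:
  Θ: [-1  0  0 -1  0]
  L: [-1 -1  0 -1  1]
  T: [ 0  1 -1  1 -1]
  M: [ 0  0  1 -1  0]
  [Θ]: (2)·-1+(-1)·0+(1)·0+(-2)·-1+(-1)·0 = 0
  [L]: (2)·-1+(-1)·-1+(1)·0+(-2)·-1+(-1)·1 = 0
  [T]: (2)·0+(-1)·1+(1)·-1+(-2)·1+(-1)·-1 = -3
  [M]: (2)·0+(-1)·0+(1)·1+(-2)·-1+(-1)·0 = 3
⇒ T^-3 M^3

{"Θ": 0, "L": 0, "T": -3, "M": 3}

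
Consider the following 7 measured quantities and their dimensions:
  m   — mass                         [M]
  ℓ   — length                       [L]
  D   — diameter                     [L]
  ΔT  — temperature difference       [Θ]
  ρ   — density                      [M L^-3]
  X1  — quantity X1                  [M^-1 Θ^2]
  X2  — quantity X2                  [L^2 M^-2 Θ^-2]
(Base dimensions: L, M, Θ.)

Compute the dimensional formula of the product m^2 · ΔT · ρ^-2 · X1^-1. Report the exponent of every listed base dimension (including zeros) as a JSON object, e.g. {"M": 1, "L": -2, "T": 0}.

{"L": 6, "M": 1, "Θ": -1}

Dimensional matrix (L×M×Θ by m×ℓ×D×ΔT×ρ×X1×X2):
  L: [ 0  1  1  0 -3  0  2]
  M: [ 1  0  0  0  1 -1 -2]
  Θ: [ 0  0  0  1  0  2 -2]
  [L]: (2)·0+(1)·0+(-2)·-3+(-1)·0 = 6
  [M]: (2)·1+(1)·0+(-2)·1+(-1)·-1 = 1
  [Θ]: (2)·0+(1)·1+(-2)·0+(-1)·2 = -1
⇒ L^6 M Θ^-1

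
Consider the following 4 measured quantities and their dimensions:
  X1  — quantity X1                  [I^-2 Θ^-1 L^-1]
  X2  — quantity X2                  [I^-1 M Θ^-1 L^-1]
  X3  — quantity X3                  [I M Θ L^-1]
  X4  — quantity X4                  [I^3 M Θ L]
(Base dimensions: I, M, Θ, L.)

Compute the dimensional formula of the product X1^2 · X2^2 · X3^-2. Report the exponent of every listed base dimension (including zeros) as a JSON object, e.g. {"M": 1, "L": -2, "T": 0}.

Dimensional matrix (I×M×Θ×L by X1×X2×X3×X4):
  I: [-2 -1  1  3]
  M: [ 0  1  1  1]
  Θ: [-1 -1  1  1]
  L: [-1 -1 -1  1]
  [I]: (2)·-2+(2)·-1+(-2)·1 = -8
  [M]: (2)·0+(2)·1+(-2)·1 = 0
  [Θ]: (2)·-1+(2)·-1+(-2)·1 = -6
  [L]: (2)·-1+(2)·-1+(-2)·-1 = -2
⇒ I^-8 Θ^-6 L^-2

{"I": -8, "M": 0, "Θ": -6, "L": -2}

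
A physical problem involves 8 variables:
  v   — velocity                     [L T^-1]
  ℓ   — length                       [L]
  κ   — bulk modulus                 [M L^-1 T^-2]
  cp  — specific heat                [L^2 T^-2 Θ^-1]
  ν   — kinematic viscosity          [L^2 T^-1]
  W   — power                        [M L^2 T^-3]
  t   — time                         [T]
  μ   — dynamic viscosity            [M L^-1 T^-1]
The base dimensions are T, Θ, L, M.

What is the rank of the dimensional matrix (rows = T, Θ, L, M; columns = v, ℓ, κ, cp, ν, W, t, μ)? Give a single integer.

Exponent matrix [T,Θ,L,M] × [v,ℓ,κ,cp,ν,W,t,μ]:
  T: [-1  0 -2 -2 -1 -3  1 -1]
  Θ: [ 0  0  0 -1  0  0  0  0]
  L: [ 1  1 -1  2  2  2  0 -1]
  M: [ 0  0  1  0  0  1  0  1]
RREF → pivots at {v,ℓ,κ,cp} ⇒ r = 4

4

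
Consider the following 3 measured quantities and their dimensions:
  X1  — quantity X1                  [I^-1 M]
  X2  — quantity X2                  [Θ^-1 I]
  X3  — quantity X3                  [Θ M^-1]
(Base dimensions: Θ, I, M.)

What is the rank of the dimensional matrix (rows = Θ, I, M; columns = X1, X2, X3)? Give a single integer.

2

Dimensional matrix (Θ×I×M by X1×X2×X3):
  Θ: [ 0 -1  1]
  I: [-1  1  0]
  M: [ 1  0 -1]
Echelon form has 2 nonzero rows (pivots: X1,X2)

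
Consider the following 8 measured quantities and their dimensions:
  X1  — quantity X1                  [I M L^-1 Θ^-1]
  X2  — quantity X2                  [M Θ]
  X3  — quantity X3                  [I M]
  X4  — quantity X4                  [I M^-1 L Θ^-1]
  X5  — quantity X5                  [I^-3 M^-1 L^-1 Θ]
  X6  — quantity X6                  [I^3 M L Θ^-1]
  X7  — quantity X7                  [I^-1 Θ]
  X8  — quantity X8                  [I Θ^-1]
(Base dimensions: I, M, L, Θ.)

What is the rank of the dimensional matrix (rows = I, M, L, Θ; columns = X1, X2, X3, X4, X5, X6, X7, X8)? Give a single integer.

Write exponents as rows I,M,L,Θ / cols X1,X2,X3,X4,X5,X6,X7,X8:
  I: [ 1  0  1  1 -3  3 -1  1]
  M: [ 1  1  1 -1 -1  1  0  0]
  L: [-1  0  0  1 -1  1  0  0]
  Θ: [-1  1  0 -1  1 -1  1 -1]
Echelon form has 3 nonzero rows (pivots: X1,X2,X3)

3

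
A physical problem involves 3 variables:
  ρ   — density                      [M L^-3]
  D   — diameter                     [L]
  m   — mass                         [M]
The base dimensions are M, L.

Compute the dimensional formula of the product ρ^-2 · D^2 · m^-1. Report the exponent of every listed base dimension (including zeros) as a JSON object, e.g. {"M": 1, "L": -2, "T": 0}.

{"M": -3, "L": 8}

Exponent matrix [M,L] × [ρ,D,m]:
  M: [ 1  0  1]
  L: [-3  1  0]
  [M]: (-2)·1+(2)·0+(-1)·1 = -3
  [L]: (-2)·-3+(2)·1+(-1)·0 = 8
⇒ M^-3 L^8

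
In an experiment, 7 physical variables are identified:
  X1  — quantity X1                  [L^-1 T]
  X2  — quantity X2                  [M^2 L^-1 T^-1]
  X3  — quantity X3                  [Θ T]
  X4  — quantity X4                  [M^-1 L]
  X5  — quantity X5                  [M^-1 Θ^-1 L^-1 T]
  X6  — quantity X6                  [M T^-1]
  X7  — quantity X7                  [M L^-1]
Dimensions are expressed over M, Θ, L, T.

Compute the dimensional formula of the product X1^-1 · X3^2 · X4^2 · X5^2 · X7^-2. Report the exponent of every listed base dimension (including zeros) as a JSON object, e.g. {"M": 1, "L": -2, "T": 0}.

{"M": -6, "Θ": 0, "L": 3, "T": 3}

Write exponents as rows M,Θ,L,T / cols X1,X2,X3,X4,X5,X6,X7:
  M: [ 0  2  0 -1 -1  1  1]
  Θ: [ 0  0  1  0 -1  0  0]
  L: [-1 -1  0  1 -1  0 -1]
  T: [ 1 -1  1  0  1 -1  0]
  [M]: (-1)·0+(2)·0+(2)·-1+(2)·-1+(-2)·1 = -6
  [Θ]: (-1)·0+(2)·1+(2)·0+(2)·-1+(-2)·0 = 0
  [L]: (-1)·-1+(2)·0+(2)·1+(2)·-1+(-2)·-1 = 3
  [T]: (-1)·1+(2)·1+(2)·0+(2)·1+(-2)·0 = 3
⇒ M^-6 L^3 T^3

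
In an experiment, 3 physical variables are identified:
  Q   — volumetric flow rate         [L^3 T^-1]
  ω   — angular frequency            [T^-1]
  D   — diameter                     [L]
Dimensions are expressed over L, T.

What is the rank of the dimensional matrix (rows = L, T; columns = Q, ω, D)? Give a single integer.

Dimensional matrix (L×T by Q×ω×D):
  L: [ 3  0  1]
  T: [-1 -1  0]
Echelon form has 2 nonzero rows (pivots: Q,ω)

2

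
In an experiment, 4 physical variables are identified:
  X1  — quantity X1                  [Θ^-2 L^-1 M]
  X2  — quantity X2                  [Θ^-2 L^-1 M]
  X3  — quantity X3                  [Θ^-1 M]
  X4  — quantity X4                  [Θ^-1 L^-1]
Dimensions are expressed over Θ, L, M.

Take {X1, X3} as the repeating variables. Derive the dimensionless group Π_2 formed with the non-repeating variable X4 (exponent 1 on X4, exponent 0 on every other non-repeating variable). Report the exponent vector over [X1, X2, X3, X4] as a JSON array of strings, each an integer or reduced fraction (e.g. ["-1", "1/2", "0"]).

["-1", "0", "1", "1"]

Write exponents as rows Θ,L,M / cols X1,X2,X3,X4:
  Θ: [-2 -2 -1 -1]
  L: [-1 -1  0 -1]
  M: [ 1  1  1  0]
Row reduction gives pivot columns X1,X3; rank = 2
Repeat: X1,X3; free: X2,X4
RREF:
  r0: [   1    1    0    1]
  r1: [   0    0    1   -1]
  r2: [   0    0    0    0]
Fix exponent of X4 at 1, X2 at 0; solve each RREF row for its pivot's exponent:
  r0: exp(X1) + (1)·1 = 0 ⇒ exp(X1) = -1
  r1: exp(X3) + (-1)·1 = 0 ⇒ exp(X3) = 1
Π_2 = X1^-1 · X3 · X4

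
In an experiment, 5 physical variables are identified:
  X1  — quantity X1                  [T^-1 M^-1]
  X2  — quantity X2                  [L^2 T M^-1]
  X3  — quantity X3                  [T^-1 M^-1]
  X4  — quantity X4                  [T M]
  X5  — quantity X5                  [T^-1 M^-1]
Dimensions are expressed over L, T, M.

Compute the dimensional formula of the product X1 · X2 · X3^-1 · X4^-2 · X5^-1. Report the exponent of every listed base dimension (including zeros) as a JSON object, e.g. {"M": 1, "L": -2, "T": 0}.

{"L": 2, "T": 0, "M": -2}

Exponent matrix [L,T,M] × [X1,X2,X3,X4,X5]:
  L: [ 0  2  0  0  0]
  T: [-1  1 -1  1 -1]
  M: [-1 -1 -1  1 -1]
  [L]: (1)·0+(1)·2+(-1)·0+(-2)·0+(-1)·0 = 2
  [T]: (1)·-1+(1)·1+(-1)·-1+(-2)·1+(-1)·-1 = 0
  [M]: (1)·-1+(1)·-1+(-1)·-1+(-2)·1+(-1)·-1 = -2
⇒ L^2 M^-2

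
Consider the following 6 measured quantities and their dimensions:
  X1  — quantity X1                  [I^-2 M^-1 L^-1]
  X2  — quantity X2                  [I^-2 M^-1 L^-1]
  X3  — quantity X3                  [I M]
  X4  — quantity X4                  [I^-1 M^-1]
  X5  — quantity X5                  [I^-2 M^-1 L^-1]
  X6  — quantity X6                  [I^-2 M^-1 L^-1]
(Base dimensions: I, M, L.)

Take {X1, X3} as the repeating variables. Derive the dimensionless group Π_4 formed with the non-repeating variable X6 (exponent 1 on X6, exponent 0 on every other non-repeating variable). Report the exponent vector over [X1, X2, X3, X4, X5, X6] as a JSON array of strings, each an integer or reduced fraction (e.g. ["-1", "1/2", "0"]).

Exponent matrix [I,M,L] × [X1,X2,X3,X4,X5,X6]:
  I: [-2 -2  1 -1 -2 -2]
  M: [-1 -1  1 -1 -1 -1]
  L: [-1 -1  0  0 -1 -1]
Row reduction gives pivot columns X1,X3; rank = 2
Pivot set = {X1,X3}, free = {X2,X4,X5,X6}
RREF:
  r0: [   1    1    0    0    1    1]
  r1: [   0    0    1   -1    0    0]
  r2: [   0    0    0    0    0    0]
Fix exponent of X6 at 1, X2 at 0, X4 at 0, X5 at 0; solve each RREF row for its pivot's exponent:
  r0: exp(X1) + (1)·1 = 0 ⇒ exp(X1) = -1
  r1: exp(X3) + (0)·1 = 0 ⇒ exp(X3) = 0
Π_4 = X1^-1 · X6

["-1", "0", "0", "0", "0", "1"]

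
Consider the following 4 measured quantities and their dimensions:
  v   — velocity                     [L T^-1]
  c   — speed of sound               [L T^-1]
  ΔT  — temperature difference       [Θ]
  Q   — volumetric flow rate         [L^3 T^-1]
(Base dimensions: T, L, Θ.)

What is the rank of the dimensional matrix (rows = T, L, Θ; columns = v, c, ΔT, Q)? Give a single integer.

Exponent matrix [T,L,Θ] × [v,c,ΔT,Q]:
  T: [-1 -1  0 -1]
  L: [ 1  1  0  3]
  Θ: [ 0  0  1  0]
Row reduction gives pivot columns v,ΔT,Q; rank = 3

3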